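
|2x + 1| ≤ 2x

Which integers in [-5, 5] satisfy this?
Over all integers in [-5, 5], LHS − RHS is smallest at x = 0, where it equals 1:
x = 0: LHS = |2·0 + 1| = |1| = 1, RHS = 2·0 = 0; 1 ≤ 0 — FAILS
At the ends of the range:
x = -5: LHS = |2·(-5) + 1| = |-9| = 9, RHS = 2·(-5) = -10; 9 ≤ -10 — FAILS
x = 5: LHS = |2·5 + 1| = |11| = 11, RHS = 2·5 = 10; 11 ≤ 10 — FAILS
Hence LHS − RHS is never zero or negative, i.e. LHS > RHS throughout, so the claimed relation (≤) fails for every integer in [-5, 5].

Answer: None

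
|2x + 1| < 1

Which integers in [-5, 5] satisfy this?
Over all integers in [-5, 5], LHS − RHS is smallest at x = 0, where it equals 0:
x = 0: LHS = |2·0 + 1| = |1| = 1; 1 < 1 — FAILS
At the ends of the range:
x = -5: LHS = |2·(-5) + 1| = |-9| = 9; 9 < 1 — FAILS
x = 5: LHS = |2·5 + 1| = |11| = 11; 11 < 1 — FAILS
Hence LHS − RHS is never negative, i.e. LHS ≥ RHS throughout, so the claimed relation (<) fails for every integer in [-5, 5].

Answer: None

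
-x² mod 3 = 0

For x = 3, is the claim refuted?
Substitute x = 3 into the relation:
x = 3: LHS = (-3²) mod 3 = (-9) mod 3 = 0; 0 = 0 — holds

The claim holds here, so x = 3 is not a counterexample. (A counterexample exists elsewhere, e.g. x = 1.)

Answer: No, x = 3 is not a counterexample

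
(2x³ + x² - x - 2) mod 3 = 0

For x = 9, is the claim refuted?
Substitute x = 9 into the relation:
x = 9: LHS = (2·9³ + 9² - 9 - 2) mod 3 = 1528 mod 3 = 1; 1 = 0 — FAILS

Since the claim fails at x = 9, this value is a counterexample.

Answer: Yes, x = 9 is a counterexample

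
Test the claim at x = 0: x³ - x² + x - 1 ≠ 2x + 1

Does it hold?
x = 0: LHS = 0³ - 0² + 0 - 1 = -1, RHS = 2·0 + 1 = 1; -1 ≠ 1 — holds

The relation is satisfied at x = 0.

Answer: Yes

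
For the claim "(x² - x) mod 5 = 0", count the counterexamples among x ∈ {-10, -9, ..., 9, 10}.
Counterexamples in [-10, 10]: {-8, -7, -6, -3, -2, -1, 2, 3, 4, 7, 8, 9}.

Counting them gives 12 values.

Answer: 12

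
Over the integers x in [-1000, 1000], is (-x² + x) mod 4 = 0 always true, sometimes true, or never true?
Holds at x = 0: LHS = (-0² + 0) mod 4 = 0 mod 4 = 0; 0 = 0 — holds
Fails at x = -1: LHS = (-(-1)² + (-1)) mod 4 = (-2) mod 4 = 2; 2 = 0 — FAILS
It is satisfied by some integers in the range but not all.

Answer: Sometimes true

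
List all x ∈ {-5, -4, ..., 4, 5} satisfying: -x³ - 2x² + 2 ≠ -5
Track d = LHS − RHS over the integers in [-5, 5]. Equality would need d = 0, but d changes sign only between consecutive integers, jumping over 0:
x = 1: LHS = -1³ - 2·1² + 2 = -1; -1 ≠ -5 — holds  (d = 4)
x = 2: LHS = -2³ - 2·2² + 2 = -14; -14 ≠ -5 — holds  (d = -9)
Away from these crossings d keeps a constant sign, and checking every integer in [-5, 5] confirms d ≠ 0 throughout. Hence the two sides are never equal, so the relation holds for every integer in [-5, 5].

Answer: All integers in [-5, 5]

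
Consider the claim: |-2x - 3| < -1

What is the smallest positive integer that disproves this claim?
Testing positive integers:
x = 1: LHS = |-2·1 - 3| = |-5| = 5; 5 < -1 — FAILS  ← smallest positive counterexample

Answer: x = 1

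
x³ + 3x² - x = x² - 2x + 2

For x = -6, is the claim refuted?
Substitute x = -6 into the relation:
x = -6: LHS = (-6)³ + 3·(-6)² - (-6) = -102, RHS = (-6)² - 2·(-6) + 2 = 50; -102 = 50 — FAILS

Since the claim fails at x = -6, this value is a counterexample.

Answer: Yes, x = -6 is a counterexample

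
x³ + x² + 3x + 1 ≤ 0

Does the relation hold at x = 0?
x = 0: LHS = 0³ + 0² + 3·0 + 1 = 1; 1 ≤ 0 — FAILS

The relation fails at x = 0, so x = 0 is a counterexample.

Answer: No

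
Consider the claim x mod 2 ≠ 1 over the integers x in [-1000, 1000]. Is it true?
The claim fails at x = 1:
x = 1: LHS = 1 mod 2 = 1; 1 ≠ 1 — FAILS

Because a single integer refutes it, the statement is false.

Answer: False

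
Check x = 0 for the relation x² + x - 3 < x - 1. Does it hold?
x = 0: LHS = 0² + 0 - 3 = -3, RHS = 0 - 1 = -1; -3 < -1 — holds

The relation is satisfied at x = 0.

Answer: Yes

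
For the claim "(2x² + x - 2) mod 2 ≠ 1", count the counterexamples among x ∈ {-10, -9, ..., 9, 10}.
Counterexamples in [-10, 10]: {-9, -7, -5, -3, -1, 1, 3, 5, 7, 9}.

Counting them gives 10 values.

Answer: 10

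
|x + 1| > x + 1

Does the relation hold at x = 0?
x = 0: LHS = |0 + 1| = |1| = 1, RHS = 0 + 1 = 1; 1 > 1 — FAILS

The relation fails at x = 0, so x = 0 is a counterexample.

Answer: No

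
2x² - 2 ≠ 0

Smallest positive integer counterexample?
Testing positive integers:
x = 1: LHS = 2·1² - 2 = 0; 0 ≠ 0 — FAILS  ← smallest positive counterexample

Answer: x = 1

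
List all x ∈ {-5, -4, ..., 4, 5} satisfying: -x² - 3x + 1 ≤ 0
Holds for: {-5, -4, 1, 2, 3, 4, 5}
Fails for: {-3, -2, -1, 0}

Answer: {-5, -4, 1, 2, 3, 4, 5}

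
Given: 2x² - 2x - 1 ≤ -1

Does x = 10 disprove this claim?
Substitute x = 10 into the relation:
x = 10: LHS = 2·10² - 2·10 - 1 = 179; 179 ≤ -1 — FAILS

Since the claim fails at x = 10, this value is a counterexample.

Answer: Yes, x = 10 is a counterexample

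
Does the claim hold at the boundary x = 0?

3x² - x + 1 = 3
x = 0: LHS = 3·0² - 0 + 1 = 1; 1 = 3 — FAILS

The relation fails at x = 0, so x = 0 is a counterexample.

Answer: No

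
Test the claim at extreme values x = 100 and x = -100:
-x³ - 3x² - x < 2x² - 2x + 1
x = 100: LHS = -100³ - 3·100² - 100 = -1030100, RHS = 2·100² - 2·100 + 1 = 19801; -1030100 < 19801 — holds
x = -100: LHS = -(-100)³ - 3·(-100)² - (-100) = 970100, RHS = 2·(-100)² - 2·(-100) + 1 = 20201; 970100 < 20201 — FAILS

Answer: Partially: holds for x = 100, fails for x = -100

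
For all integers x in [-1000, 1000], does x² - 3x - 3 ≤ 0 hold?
The claim fails at x = -1:
x = -1: LHS = (-1)² - 3·(-1) - 3 = 1; 1 ≤ 0 — FAILS

Because a single integer refutes it, the statement is false.

Answer: False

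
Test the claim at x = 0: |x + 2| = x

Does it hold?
x = 0: LHS = |0 + 2| = |2| = 2; 2 = 0 — FAILS

The relation fails at x = 0, so x = 0 is a counterexample.

Answer: No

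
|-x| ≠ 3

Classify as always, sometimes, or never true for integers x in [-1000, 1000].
Holds at x = 0: LHS = |-0| = |0| = 0; 0 ≠ 3 — holds
Fails at x = 3: LHS = |-3| = 3; 3 ≠ 3 — FAILS
It is satisfied by some integers in the range but not all.

Answer: Sometimes true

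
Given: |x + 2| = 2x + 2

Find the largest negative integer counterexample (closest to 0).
Testing negative integers from -1 downward:
x = -1: LHS = |(-1) + 2| = |1| = 1, RHS = 2·(-1) + 2 = 0; 1 = 0 — FAILS  ← closest negative counterexample to 0

Answer: x = -1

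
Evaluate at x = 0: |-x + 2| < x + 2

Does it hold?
x = 0: LHS = |-0 + 2| = |2| = 2, RHS = 0 + 2 = 2; 2 < 2 — FAILS

The relation fails at x = 0, so x = 0 is a counterexample.

Answer: No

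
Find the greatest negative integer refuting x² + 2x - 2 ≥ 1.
Testing negative integers from -1 downward:
x = -1: LHS = (-1)² + 2·(-1) - 2 = -3; -3 ≥ 1 — FAILS  ← closest negative counterexample to 0

Answer: x = -1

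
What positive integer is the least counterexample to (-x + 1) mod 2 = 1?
Testing positive integers:
x = 1: LHS = (-1 + 1) mod 2 = 0 mod 2 = 0; 0 = 1 — FAILS  ← smallest positive counterexample

Answer: x = 1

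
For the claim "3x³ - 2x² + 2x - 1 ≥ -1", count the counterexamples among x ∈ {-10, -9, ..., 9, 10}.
Counterexamples in [-10, 10]: {-10, -9, -8, -7, -6, -5, -4, -3, -2, -1}.

Counting them gives 10 values.

Answer: 10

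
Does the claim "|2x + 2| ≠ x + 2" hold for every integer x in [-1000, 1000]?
The claim fails at x = 0:
x = 0: LHS = |2·0 + 2| = |2| = 2, RHS = 0 + 2 = 2; 2 ≠ 2 — FAILS

Because a single integer refutes it, the statement is false.

Answer: False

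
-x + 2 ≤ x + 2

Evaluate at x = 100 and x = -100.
x = 100: LHS = -100 + 2 = -98, RHS = 100 + 2 = 102; -98 ≤ 102 — holds
x = -100: LHS = -(-100) + 2 = 102, RHS = (-100) + 2 = -98; 102 ≤ -98 — FAILS

Answer: Partially: holds for x = 100, fails for x = -100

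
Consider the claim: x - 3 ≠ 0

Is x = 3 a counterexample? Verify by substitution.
Substitute x = 3 into the relation:
x = 3: LHS = 3 - 3 = 0; 0 ≠ 0 — FAILS

Since the claim fails at x = 3, this value is a counterexample.

Answer: Yes, x = 3 is a counterexample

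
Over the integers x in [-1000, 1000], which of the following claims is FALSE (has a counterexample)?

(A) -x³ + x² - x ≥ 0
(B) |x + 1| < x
(A) x = 1: LHS = -1³ + 1² - 1 = -1; -1 ≥ 0 — FAILS
(B) x = 0: LHS = |0 + 1| = |1| = 1; 1 < 0 — FAILS

Answer: Both A and B are false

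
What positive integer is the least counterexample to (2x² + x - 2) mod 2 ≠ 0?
Testing positive integers:
x = 1: LHS = (2·1² + 1 - 2) mod 2 = 1 mod 2 = 1; 1 ≠ 0 — holds
x = 2: LHS = (2·2² + 2 - 2) mod 2 = 8 mod 2 = 0; 0 ≠ 0 — FAILS  ← smallest positive counterexample

Answer: x = 2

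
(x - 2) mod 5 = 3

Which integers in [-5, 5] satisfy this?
Holds for: {-5, 0, 5}
Fails for: {-4, -3, -2, -1, 1, 2, 3, 4}

Answer: {-5, 0, 5}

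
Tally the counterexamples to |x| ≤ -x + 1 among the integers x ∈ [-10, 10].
Counterexamples in [-10, 10]: {1, 2, 3, 4, 5, 6, 7, 8, 9, 10}.

Counting them gives 10 values.

Answer: 10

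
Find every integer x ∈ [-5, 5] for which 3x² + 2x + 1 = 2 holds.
Holds for: {-1}
Fails for: {-5, -4, -3, -2, 0, 1, 2, 3, 4, 5}

Answer: {-1}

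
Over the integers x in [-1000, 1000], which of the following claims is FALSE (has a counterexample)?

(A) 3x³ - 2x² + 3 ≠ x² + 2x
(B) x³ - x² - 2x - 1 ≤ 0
(A) Track d = LHS − RHS over the integers in [-1000, 1000]. Equality would need d = 0, but d changes sign only between consecutive integers, jumping over 0:
x = -1: LHS = 3·(-1)³ - 2·(-1)² + 3 = -2, RHS = (-1)² + 2·(-1) = -1; -2 ≠ -1 — holds  (d = -1)
x = 0: LHS = 3·0³ - 2·0² + 3 = 3, RHS = 0² + 2·0 = 0; 3 ≠ 0 — holds  (d = 3)
Away from these crossings d keeps a constant sign, and checking every integer in [-1000, 1000] confirms d ≠ 0 throughout. Hence the two sides are never equal, so the relation holds for every integer in [-1000, 1000].

(B) x = 3: LHS = 3³ - 3² - 2·3 - 1 = 11; 11 ≤ 0 — FAILS

Only (B) has a counterexample.

Answer: B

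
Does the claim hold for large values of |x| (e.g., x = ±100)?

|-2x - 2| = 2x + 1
x = 100: LHS = |-2·100 - 2| = |-202| = 202, RHS = 2·100 + 1 = 201; 202 = 201 — FAILS
x = -100: LHS = |-2·(-100) - 2| = |198| = 198, RHS = 2·(-100) + 1 = -199; 198 = -199 — FAILS

Answer: No, fails for both x = 100 and x = -100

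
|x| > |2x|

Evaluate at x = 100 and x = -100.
x = 100: LHS = |100| = 100, RHS = |2·100| = |200| = 200; 100 > 200 — FAILS
x = -100: LHS = |-100| = 100, RHS = |2·(-100)| = |-200| = 200; 100 > 200 — FAILS

Answer: No, fails for both x = 100 and x = -100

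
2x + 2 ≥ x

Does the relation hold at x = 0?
x = 0: LHS = 2·0 + 2 = 2; 2 ≥ 0 — holds

The relation is satisfied at x = 0.

Answer: Yes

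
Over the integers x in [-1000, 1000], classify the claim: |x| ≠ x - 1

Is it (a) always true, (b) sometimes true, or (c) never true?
Over all integers in [-1000, 1000], LHS − RHS is always positive; it is smallest at x = 0, where it equals 1:
x = 0: LHS = |0| = 0, RHS = 0 - 1 = -1; 0 ≠ -1 — holds
At the ends of the range:
x = -1000: LHS = |-1000| = 1000, RHS = (-1000) - 1 = -1001; 1000 ≠ -1001 — holds
x = 1000: LHS = |1000| = 1000, RHS = 1000 - 1 = 999; 1000 ≠ 999 — holds
Hence LHS − RHS is never 0, i.e. the two sides are never equal, so the relation holds for every integer in [-1000, 1000].

No counterexample exists.

Answer: Always true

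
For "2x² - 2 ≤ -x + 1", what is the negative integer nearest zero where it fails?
Testing negative integers from -1 downward:
x = -1: LHS = 2·(-1)² - 2 = 0, RHS = -(-1) + 1 = 2; 0 ≤ 2 — holds
x = -2: LHS = 2·(-2)² - 2 = 6, RHS = -(-2) + 1 = 3; 6 ≤ 3 — FAILS  ← closest negative counterexample to 0

Answer: x = -2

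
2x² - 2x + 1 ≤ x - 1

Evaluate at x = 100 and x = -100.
x = 100: LHS = 2·100² - 2·100 + 1 = 19801, RHS = 100 - 1 = 99; 19801 ≤ 99 — FAILS
x = -100: LHS = 2·(-100)² - 2·(-100) + 1 = 20201, RHS = (-100) - 1 = -101; 20201 ≤ -101 — FAILS

Answer: No, fails for both x = 100 and x = -100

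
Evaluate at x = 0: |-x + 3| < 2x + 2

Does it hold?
x = 0: LHS = |-0 + 3| = |3| = 3, RHS = 2·0 + 2 = 2; 3 < 2 — FAILS

The relation fails at x = 0, so x = 0 is a counterexample.

Answer: No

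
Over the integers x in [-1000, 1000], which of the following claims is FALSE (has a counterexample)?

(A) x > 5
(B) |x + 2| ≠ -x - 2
(A) x = 0: 0 > 5 — FAILS
(B) x = -2: LHS = |(-2) + 2| = |0| = 0, RHS = -(-2) - 2 = 0; 0 ≠ 0 — FAILS

Answer: Both A and B are false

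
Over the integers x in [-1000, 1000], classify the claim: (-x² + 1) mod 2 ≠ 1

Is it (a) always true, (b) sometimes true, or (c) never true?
Holds at x = 1: LHS = (-1² + 1) mod 2 = 0 mod 2 = 0; 0 ≠ 1 — holds
Fails at x = 0: LHS = (-0² + 1) mod 2 = 1 mod 2 = 1; 1 ≠ 1 — FAILS
It is satisfied by some integers in the range but not all.

Answer: Sometimes true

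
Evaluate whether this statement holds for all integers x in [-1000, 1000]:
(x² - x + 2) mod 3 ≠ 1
The claim fails at x = -1:
x = -1: LHS = ((-1)² - (-1) + 2) mod 3 = 4 mod 3 = 1; 1 ≠ 1 — FAILS

Because a single integer refutes it, the statement is false.

Answer: False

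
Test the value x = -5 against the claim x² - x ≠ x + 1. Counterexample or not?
Substitute x = -5 into the relation:
x = -5: LHS = (-5)² - (-5) = 30, RHS = (-5) + 1 = -4; 30 ≠ -4 — holds

The relation holds at x = -5, so it is not a counterexample.

Answer: No, x = -5 is not a counterexample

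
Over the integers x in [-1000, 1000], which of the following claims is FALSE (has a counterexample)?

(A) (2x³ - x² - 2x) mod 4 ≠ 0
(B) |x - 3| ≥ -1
(A) x = 0: LHS = (2·0³ - 0² - 2·0) mod 4 = 0 mod 4 = 0; 0 ≠ 0 — FAILS

(B) An absolute value is never negative, so the left side is ≥ 0 for every x, while the right side is -1. Tightest case in [-1000, 1000] is x = 3:
x = 3: LHS = |3 - 3| = |0| = 0; 0 ≥ -1 — holds
Hence LHS − RHS is never negative, i.e. LHS ≥ RHS throughout, so the relation holds for every integer in [-1000, 1000].

Only (A) has a counterexample.

Answer: A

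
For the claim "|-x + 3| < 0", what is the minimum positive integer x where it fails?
Testing positive integers:
x = 1: LHS = |-1 + 3| = |2| = 2; 2 < 0 — FAILS  ← smallest positive counterexample

Answer: x = 1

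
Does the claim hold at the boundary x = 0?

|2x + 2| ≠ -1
x = 0: LHS = |2·0 + 2| = |2| = 2; 2 ≠ -1 — holds

The relation is satisfied at x = 0.

Answer: Yes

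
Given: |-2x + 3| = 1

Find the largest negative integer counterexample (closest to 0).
Testing negative integers from -1 downward:
x = -1: LHS = |-2·(-1) + 3| = |5| = 5; 5 = 1 — FAILS  ← closest negative counterexample to 0

Answer: x = -1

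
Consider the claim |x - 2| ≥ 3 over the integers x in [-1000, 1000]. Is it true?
The claim fails at x = 0:
x = 0: LHS = |0 - 2| = |-2| = 2; 2 ≥ 3 — FAILS

Because a single integer refutes it, the statement is false.

Answer: False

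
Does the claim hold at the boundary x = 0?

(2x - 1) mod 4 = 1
x = 0: LHS = (2·0 - 1) mod 4 = (-1) mod 4 = 3; 3 = 1 — FAILS

The relation fails at x = 0, so x = 0 is a counterexample.

Answer: No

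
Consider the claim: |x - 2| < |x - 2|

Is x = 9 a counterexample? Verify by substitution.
Substitute x = 9 into the relation:
x = 9: LHS = |9 - 2| = |7| = 7, RHS = |9 - 2| = |7| = 7; 7 < 7 — FAILS

Since the claim fails at x = 9, this value is a counterexample.

Answer: Yes, x = 9 is a counterexample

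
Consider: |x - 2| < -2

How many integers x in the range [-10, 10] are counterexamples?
Counterexamples in [-10, 10]: {-10, -9, -8, -7, -6, -5, -4, -3, -2, -1, 0, 1, 2, 3, 4, 5, 6, 7, 8, 9, 10}.

Counting them gives 21 values.

Answer: 21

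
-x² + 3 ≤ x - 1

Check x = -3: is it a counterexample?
Substitute x = -3 into the relation:
x = -3: LHS = -(-3)² + 3 = -6, RHS = (-3) - 1 = -4; -6 ≤ -4 — holds

The claim holds here, so x = -3 is not a counterexample. (A counterexample exists elsewhere, e.g. x = 0.)

Answer: No, x = -3 is not a counterexample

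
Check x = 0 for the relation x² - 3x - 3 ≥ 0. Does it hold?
x = 0: LHS = 0² - 3·0 - 3 = -3; -3 ≥ 0 — FAILS

The relation fails at x = 0, so x = 0 is a counterexample.

Answer: No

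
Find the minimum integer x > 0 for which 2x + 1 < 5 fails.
Testing positive integers:
x = 1: LHS = 2·1 + 1 = 3; 3 < 5 — holds
x = 2: LHS = 2·2 + 1 = 5; 5 < 5 — FAILS  ← smallest positive counterexample

Answer: x = 2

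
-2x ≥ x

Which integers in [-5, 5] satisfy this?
Holds for: {-5, -4, -3, -2, -1, 0}
Fails for: {1, 2, 3, 4, 5}

Answer: {-5, -4, -3, -2, -1, 0}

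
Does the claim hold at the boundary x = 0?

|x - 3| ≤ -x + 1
x = 0: LHS = |0 - 3| = |-3| = 3, RHS = -0 + 1 = 1; 3 ≤ 1 — FAILS

The relation fails at x = 0, so x = 0 is a counterexample.

Answer: No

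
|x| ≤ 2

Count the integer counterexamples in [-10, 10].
Counterexamples in [-10, 10]: {-10, -9, -8, -7, -6, -5, -4, -3, 3, 4, 5, 6, 7, 8, 9, 10}.

Counting them gives 16 values.

Answer: 16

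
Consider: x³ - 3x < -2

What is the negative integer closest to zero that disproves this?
Testing negative integers from -1 downward:
x = -1: LHS = (-1)³ - 3·(-1) = 2; 2 < -2 — FAILS  ← closest negative counterexample to 0

Answer: x = -1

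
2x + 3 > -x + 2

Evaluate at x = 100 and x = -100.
x = 100: LHS = 2·100 + 3 = 203, RHS = -100 + 2 = -98; 203 > -98 — holds
x = -100: LHS = 2·(-100) + 3 = -197, RHS = -(-100) + 2 = 102; -197 > 102 — FAILS

Answer: Partially: holds for x = 100, fails for x = -100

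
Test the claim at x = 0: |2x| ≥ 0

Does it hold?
x = 0: LHS = |2·0| = |0| = 0; 0 ≥ 0 — holds

The relation is satisfied at x = 0.

Answer: Yes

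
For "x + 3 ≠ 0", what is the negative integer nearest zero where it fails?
Testing negative integers from -1 downward:
x = -1: LHS = (-1) + 3 = 2; 2 ≠ 0 — holds
x = -2: LHS = (-2) + 3 = 1; 1 ≠ 0 — holds
x = -3: LHS = (-3) + 3 = 0; 0 ≠ 0 — FAILS  ← closest negative counterexample to 0

Answer: x = -3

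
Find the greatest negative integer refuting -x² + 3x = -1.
Testing negative integers from -1 downward:
x = -1: LHS = -(-1)² + 3·(-1) = -4; -4 = -1 — FAILS  ← closest negative counterexample to 0

Answer: x = -1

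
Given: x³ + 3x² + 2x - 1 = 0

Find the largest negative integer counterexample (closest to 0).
Testing negative integers from -1 downward:
x = -1: LHS = (-1)³ + 3·(-1)² + 2·(-1) - 1 = -1; -1 = 0 — FAILS  ← closest negative counterexample to 0

Answer: x = -1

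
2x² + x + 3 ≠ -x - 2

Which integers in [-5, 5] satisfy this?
Over all integers in [-5, 5], LHS − RHS is always positive; it is smallest at x = 0, where it equals 5:
x = 0: LHS = 2·0² + 0 + 3 = 3, RHS = -0 - 2 = -2; 3 ≠ -2 — holds
At the ends of the range:
x = -5: LHS = 2·(-5)² + (-5) + 3 = 48, RHS = -(-5) - 2 = 3; 48 ≠ 3 — holds
x = 5: LHS = 2·5² + 5 + 3 = 58, RHS = -5 - 2 = -7; 58 ≠ -7 — holds
Hence LHS − RHS is never 0, i.e. the two sides are never equal, so the relation holds for every integer in [-5, 5].

Answer: All integers in [-5, 5]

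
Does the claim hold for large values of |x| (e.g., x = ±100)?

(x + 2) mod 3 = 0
x = 100: LHS = (100 + 2) mod 3 = 102 mod 3 = 0; 0 = 0 — holds
x = -100: LHS = ((-100) + 2) mod 3 = (-98) mod 3 = 1; 1 = 0 — FAILS

Answer: Partially: holds for x = 100, fails for x = -100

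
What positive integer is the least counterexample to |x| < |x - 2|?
Testing positive integers:
x = 1: LHS = |1| = 1, RHS = |1 - 2| = |-1| = 1; 1 < 1 — FAILS  ← smallest positive counterexample

Answer: x = 1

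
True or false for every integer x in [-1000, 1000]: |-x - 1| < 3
The claim fails at x = 2:
x = 2: LHS = |-2 - 1| = |-3| = 3; 3 < 3 — FAILS

Because a single integer refutes it, the statement is false.

Answer: False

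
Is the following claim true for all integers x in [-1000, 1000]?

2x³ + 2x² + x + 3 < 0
The claim fails at x = 0:
x = 0: LHS = 2·0³ + 2·0² + 0 + 3 = 3; 3 < 0 — FAILS

Because a single integer refutes it, the statement is false.

Answer: False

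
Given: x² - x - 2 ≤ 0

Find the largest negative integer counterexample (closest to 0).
Testing negative integers from -1 downward:
x = -1: LHS = (-1)² - (-1) - 2 = 0; 0 ≤ 0 — holds
x = -2: LHS = (-2)² - (-2) - 2 = 4; 4 ≤ 0 — FAILS  ← closest negative counterexample to 0

Answer: x = -2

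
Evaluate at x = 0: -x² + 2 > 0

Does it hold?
x = 0: LHS = -0² + 2 = 2; 2 > 0 — holds

The relation is satisfied at x = 0.

Answer: Yes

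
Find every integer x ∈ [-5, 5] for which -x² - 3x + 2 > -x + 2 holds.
Holds for: {-1}
Fails for: {-5, -4, -3, -2, 0, 1, 2, 3, 4, 5}

Answer: {-1}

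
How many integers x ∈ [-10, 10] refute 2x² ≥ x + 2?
Counterexamples in [-10, 10]: {0, 1}.

Counting them gives 2 values.

Answer: 2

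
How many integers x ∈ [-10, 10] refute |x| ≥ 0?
An absolute value is never negative, so the left side is ≥ 0 for every x, while the right side is 0. Tightest case in [-10, 10] is x = 0:
x = 0: LHS = |0| = 0; 0 ≥ 0 — holds
Hence LHS − RHS is never negative, i.e. LHS ≥ RHS throughout, so the relation holds for every integer in [-10, 10].

No counterexample appears in that range.

Answer: 0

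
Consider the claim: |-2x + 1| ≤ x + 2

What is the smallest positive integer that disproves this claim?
Testing positive integers:
x = 1: LHS = |-2·1 + 1| = |-1| = 1, RHS = 1 + 2 = 3; 1 ≤ 3 — holds
x = 2: LHS = |-2·2 + 1| = |-3| = 3, RHS = 2 + 2 = 4; 3 ≤ 4 — holds
x = 3: LHS = |-2·3 + 1| = |-5| = 5, RHS = 3 + 2 = 5; 5 ≤ 5 — holds
x = 4: LHS = |-2·4 + 1| = |-7| = 7, RHS = 4 + 2 = 6; 7 ≤ 6 — FAILS  ← smallest positive counterexample

Answer: x = 4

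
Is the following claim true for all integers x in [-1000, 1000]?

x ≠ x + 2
Over all integers in [-1000, 1000], LHS − RHS is always negative; it is closest to 0 at x = 0, where it equals -2:
x = 0: RHS = 0 + 2 = 2; 0 ≠ 2 — holds
At the ends of the range:
x = -1000: RHS = (-1000) + 2 = -998; -1000 ≠ -998 — holds
x = 1000: RHS = 1000 + 2 = 1002; 1000 ≠ 1002 — holds
Hence LHS − RHS is never 0, i.e. the two sides are never equal, so the relation holds for every integer in [-1000, 1000].

No counterexample exists.

Answer: True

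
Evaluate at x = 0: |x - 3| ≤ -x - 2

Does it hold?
x = 0: LHS = |0 - 3| = |-3| = 3, RHS = -0 - 2 = -2; 3 ≤ -2 — FAILS

The relation fails at x = 0, so x = 0 is a counterexample.

Answer: No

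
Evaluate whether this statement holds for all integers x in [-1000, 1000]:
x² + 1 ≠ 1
The claim fails at x = 0:
x = 0: LHS = 0² + 1 = 1; 1 ≠ 1 — FAILS

Because a single integer refutes it, the statement is false.

Answer: False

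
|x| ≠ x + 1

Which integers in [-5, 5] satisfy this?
Track d = LHS − RHS over the integers in [-5, 5]. Equality would need d = 0, but d changes sign only between consecutive integers, jumping over 0:
x = -1: LHS = |-1| = 1, RHS = (-1) + 1 = 0; 1 ≠ 0 — holds  (d = 1)
x = 0: LHS = |0| = 0, RHS = 0 + 1 = 1; 0 ≠ 1 — holds  (d = -1)
Away from these crossings d keeps a constant sign, and checking every integer in [-5, 5] confirms d ≠ 0 throughout. Hence the two sides are never equal, so the relation holds for every integer in [-5, 5].

Answer: All integers in [-5, 5]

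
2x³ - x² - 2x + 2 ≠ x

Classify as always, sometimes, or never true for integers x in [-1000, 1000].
Holds at x = 0: LHS = 2·0³ - 0² - 2·0 + 2 = 2; 2 ≠ 0 — holds
Fails at x = 1: LHS = 2·1³ - 1² - 2·1 + 2 = 1; 1 ≠ 1 — FAILS
It is satisfied by some integers in the range but not all.

Answer: Sometimes true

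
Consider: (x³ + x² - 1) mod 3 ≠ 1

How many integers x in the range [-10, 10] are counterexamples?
Counterexamples in [-10, 10]: {-8, -5, -2, 1, 4, 7, 10}.

Counting them gives 7 values.

Answer: 7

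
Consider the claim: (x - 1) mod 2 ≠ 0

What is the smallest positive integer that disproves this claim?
Testing positive integers:
x = 1: LHS = (1 - 1) mod 2 = 0 mod 2 = 0; 0 ≠ 0 — FAILS  ← smallest positive counterexample

Answer: x = 1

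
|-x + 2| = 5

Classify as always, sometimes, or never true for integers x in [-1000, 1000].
Holds at x = -3: LHS = |-(-3) + 2| = |5| = 5; 5 = 5 — holds
Fails at x = 0: LHS = |-0 + 2| = |2| = 2; 2 = 5 — FAILS
It is satisfied by some integers in the range but not all.

Answer: Sometimes true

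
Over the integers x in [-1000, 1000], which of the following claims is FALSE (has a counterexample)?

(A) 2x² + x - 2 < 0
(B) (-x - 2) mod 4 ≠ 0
(A) x = 1: LHS = 2·1² + 1 - 2 = 1; 1 < 0 — FAILS
(B) x = 2: LHS = (-2 - 2) mod 4 = (-4) mod 4 = 0; 0 ≠ 0 — FAILS

Answer: Both A and B are false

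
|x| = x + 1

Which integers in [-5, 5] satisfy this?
Track d = LHS − RHS over the integers in [-5, 5]. Equality would need d = 0, but d changes sign only between consecutive integers, jumping over 0:
x = -1: LHS = |-1| = 1, RHS = (-1) + 1 = 0; 1 = 0 — FAILS  (d = 1)
x = 0: LHS = |0| = 0, RHS = 0 + 1 = 1; 0 = 1 — FAILS  (d = -1)
Away from these crossings d keeps a constant sign, and checking every integer in [-5, 5] confirms d ≠ 0 throughout. Hence the two sides are never equal, so the claimed relation (=) fails for every integer in [-5, 5].

Answer: None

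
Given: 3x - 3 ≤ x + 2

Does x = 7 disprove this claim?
Substitute x = 7 into the relation:
x = 7: LHS = 3·7 - 3 = 18, RHS = 7 + 2 = 9; 18 ≤ 9 — FAILS

Since the claim fails at x = 7, this value is a counterexample.

Answer: Yes, x = 7 is a counterexample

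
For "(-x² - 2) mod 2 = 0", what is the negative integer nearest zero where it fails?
Testing negative integers from -1 downward:
x = -1: LHS = (-(-1)² - 2) mod 2 = (-3) mod 2 = 1; 1 = 0 — FAILS  ← closest negative counterexample to 0

Answer: x = -1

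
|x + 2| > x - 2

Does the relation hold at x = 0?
x = 0: LHS = |0 + 2| = |2| = 2, RHS = 0 - 2 = -2; 2 > -2 — holds

The relation is satisfied at x = 0.

Answer: Yes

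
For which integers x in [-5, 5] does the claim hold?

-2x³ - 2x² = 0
Holds for: {-1, 0}
Fails for: {-5, -4, -3, -2, 1, 2, 3, 4, 5}

Answer: {-1, 0}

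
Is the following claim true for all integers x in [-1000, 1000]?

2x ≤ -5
The claim fails at x = 0:
x = 0: LHS = 2·0 = 0; 0 ≤ -5 — FAILS

Because a single integer refutes it, the statement is false.

Answer: False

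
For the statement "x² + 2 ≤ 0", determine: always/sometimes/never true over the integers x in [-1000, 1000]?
Over all integers in [-1000, 1000], LHS − RHS is smallest at x = 0, where it equals 2:
x = 0: LHS = 0² + 2 = 2; 2 ≤ 0 — FAILS
At the ends of the range:
x = -1000: LHS = (-1000)² + 2 = 1000002; 1000002 ≤ 0 — FAILS
x = 1000: LHS = 1000² + 2 = 1000002; 1000002 ≤ 0 — FAILS
Hence LHS − RHS is never zero or negative, i.e. LHS > RHS throughout, so the claimed relation (≤) fails for every integer in [-1000, 1000].

No integer in the range satisfies it.

Answer: Never true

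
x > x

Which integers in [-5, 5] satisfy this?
Over all integers in [-5, 5], LHS − RHS is largest at x = 0, where it equals 0:
x = 0: 0 > 0 — FAILS
At the ends of the range:
x = -5: -5 > -5 — FAILS
x = 5: 5 > 5 — FAILS
Hence LHS − RHS is never positive, i.e. LHS ≤ RHS throughout, so the claimed relation (>) fails for every integer in [-5, 5].

Answer: None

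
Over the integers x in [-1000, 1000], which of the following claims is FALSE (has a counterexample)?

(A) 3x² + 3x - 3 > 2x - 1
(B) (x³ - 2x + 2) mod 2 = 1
(A) x = 0: LHS = 3·0² + 3·0 - 3 = -3, RHS = 2·0 - 1 = -1; -3 > -1 — FAILS
(B) x = 0: LHS = (0³ - 2·0 + 2) mod 2 = 2 mod 2 = 0; 0 = 1 — FAILS

Answer: Both A and B are false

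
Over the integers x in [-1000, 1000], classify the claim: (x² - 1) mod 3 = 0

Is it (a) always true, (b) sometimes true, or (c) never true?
Holds at x = 1: LHS = (1² - 1) mod 3 = 0 mod 3 = 0; 0 = 0 — holds
Fails at x = 0: LHS = (0² - 1) mod 3 = (-1) mod 3 = 2; 2 = 0 — FAILS
It is satisfied by some integers in the range but not all.

Answer: Sometimes true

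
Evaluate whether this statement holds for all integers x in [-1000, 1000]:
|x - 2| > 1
The claim fails at x = 1:
x = 1: LHS = |1 - 2| = |-1| = 1; 1 > 1 — FAILS

Because a single integer refutes it, the statement is false.

Answer: False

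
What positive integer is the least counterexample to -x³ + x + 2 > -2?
Testing positive integers:
x = 1: LHS = -1³ + 1 + 2 = 2; 2 > -2 — holds
x = 2: LHS = -2³ + 2 + 2 = -4; -4 > -2 — FAILS  ← smallest positive counterexample

Answer: x = 2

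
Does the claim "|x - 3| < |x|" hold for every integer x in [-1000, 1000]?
The claim fails at x = 0:
x = 0: LHS = |0 - 3| = |-3| = 3, RHS = |0| = 0; 3 < 0 — FAILS

Because a single integer refutes it, the statement is false.

Answer: False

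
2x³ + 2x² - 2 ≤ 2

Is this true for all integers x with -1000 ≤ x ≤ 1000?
The claim fails at x = 2:
x = 2: LHS = 2·2³ + 2·2² - 2 = 22; 22 ≤ 2 — FAILS

Because a single integer refutes it, the statement is false.

Answer: False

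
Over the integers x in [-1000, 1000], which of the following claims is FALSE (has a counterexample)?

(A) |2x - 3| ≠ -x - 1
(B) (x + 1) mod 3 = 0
(A) Over all integers in [-1000, 1000], LHS − RHS is always positive; it is smallest at x = 1, where it equals 3:
x = 1: LHS = |2·1 - 3| = |-1| = 1, RHS = -1 - 1 = -2; 1 ≠ -2 — holds
At the ends of the range:
x = -1000: LHS = |2·(-1000) - 3| = |-2003| = 2003, RHS = -(-1000) - 1 = 999; 2003 ≠ 999 — holds
x = 1000: LHS = |2·1000 - 3| = |1997| = 1997, RHS = -1000 - 1 = -1001; 1997 ≠ -1001 — holds
Hence LHS − RHS is never 0, i.e. the two sides are never equal, so the relation holds for every integer in [-1000, 1000].

(B) x = 0: LHS = (0 + 1) mod 3 = 1 mod 3 = 1; 1 = 0 — FAILS

Only (B) has a counterexample.

Answer: B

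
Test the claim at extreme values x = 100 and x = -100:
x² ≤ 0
x = 100: LHS = 100² = 10000; 10000 ≤ 0 — FAILS
x = -100: LHS = (-100)² = 10000; 10000 ≤ 0 — FAILS

Answer: No, fails for both x = 100 and x = -100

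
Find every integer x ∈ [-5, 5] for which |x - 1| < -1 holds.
An absolute value is never negative, so the left side is ≥ 0 for every x, while the right side is -1. Tightest case in [-5, 5] is x = 1:
x = 1: LHS = |1 - 1| = |0| = 0; 0 < -1 — FAILS
Hence LHS − RHS is never negative, i.e. LHS ≥ RHS throughout, so the claimed relation (<) fails for every integer in [-5, 5].

Answer: None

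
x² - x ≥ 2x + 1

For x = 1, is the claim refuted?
Substitute x = 1 into the relation:
x = 1: LHS = 1² - 1 = 0, RHS = 2·1 + 1 = 3; 0 ≥ 3 — FAILS

Since the claim fails at x = 1, this value is a counterexample.

Answer: Yes, x = 1 is a counterexample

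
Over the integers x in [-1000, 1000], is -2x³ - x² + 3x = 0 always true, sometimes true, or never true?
Holds at x = 0: LHS = -2·0³ - 0² + 3·0 = 0; 0 = 0 — holds
Fails at x = -1: LHS = -2·(-1)³ - (-1)² + 3·(-1) = -2; -2 = 0 — FAILS
It is satisfied by some integers in the range but not all.

Answer: Sometimes true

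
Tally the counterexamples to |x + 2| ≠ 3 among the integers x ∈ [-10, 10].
Counterexamples in [-10, 10]: {-5, 1}.

Counting them gives 2 values.

Answer: 2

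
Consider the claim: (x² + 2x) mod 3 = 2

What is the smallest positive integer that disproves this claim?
Testing positive integers:
x = 1: LHS = (1² + 2·1) mod 3 = 3 mod 3 = 0; 0 = 2 — FAILS  ← smallest positive counterexample

Answer: x = 1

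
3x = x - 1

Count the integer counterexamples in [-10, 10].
Counterexamples in [-10, 10]: {-10, -9, -8, -7, -6, -5, -4, -3, -2, -1, 0, 1, 2, 3, 4, 5, 6, 7, 8, 9, 10}.

Counting them gives 21 values.

Answer: 21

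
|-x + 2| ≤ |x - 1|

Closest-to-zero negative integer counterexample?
Testing negative integers from -1 downward:
x = -1: LHS = |-(-1) + 2| = |3| = 3, RHS = |(-1) - 1| = |-2| = 2; 3 ≤ 2 — FAILS  ← closest negative counterexample to 0

Answer: x = -1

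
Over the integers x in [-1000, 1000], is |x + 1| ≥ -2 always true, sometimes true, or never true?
An absolute value is never negative, so the left side is ≥ 0 for every x, while the right side is -2. Tightest case in [-1000, 1000] is x = -1:
x = -1: LHS = |(-1) + 1| = |0| = 0; 0 ≥ -2 — holds
Hence LHS − RHS is never negative, i.e. LHS ≥ RHS throughout, so the relation holds for every integer in [-1000, 1000].

No counterexample exists.

Answer: Always true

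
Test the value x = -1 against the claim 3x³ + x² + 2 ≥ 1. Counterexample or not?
Substitute x = -1 into the relation:
x = -1: LHS = 3·(-1)³ + (-1)² + 2 = 0; 0 ≥ 1 — FAILS

Since the claim fails at x = -1, this value is a counterexample.

Answer: Yes, x = -1 is a counterexample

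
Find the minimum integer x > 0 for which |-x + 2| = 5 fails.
Testing positive integers:
x = 1: LHS = |-1 + 2| = |1| = 1; 1 = 5 — FAILS  ← smallest positive counterexample

Answer: x = 1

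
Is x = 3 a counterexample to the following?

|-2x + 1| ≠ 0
Substitute x = 3 into the relation:
x = 3: LHS = |-2·3 + 1| = |-5| = 5; 5 ≠ 0 — holds

The relation holds at x = 3, so it is not a counterexample.

Answer: No, x = 3 is not a counterexample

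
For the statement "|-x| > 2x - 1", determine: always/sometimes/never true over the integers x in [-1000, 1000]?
Holds at x = 0: LHS = |-0| = |0| = 0, RHS = 2·0 - 1 = -1; 0 > -1 — holds
Fails at x = 1: LHS = |-1| = 1, RHS = 2·1 - 1 = 1; 1 > 1 — FAILS
It is satisfied by some integers in the range but not all.

Answer: Sometimes true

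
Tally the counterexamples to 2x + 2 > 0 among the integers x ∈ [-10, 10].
Counterexamples in [-10, 10]: {-10, -9, -8, -7, -6, -5, -4, -3, -2, -1}.

Counting them gives 10 values.

Answer: 10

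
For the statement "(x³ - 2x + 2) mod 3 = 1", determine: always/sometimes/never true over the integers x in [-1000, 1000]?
Holds at x = 1: LHS = (1³ - 2·1 + 2) mod 3 = 1 mod 3 = 1; 1 = 1 — holds
Fails at x = 0: LHS = (0³ - 2·0 + 2) mod 3 = 2 mod 3 = 2; 2 = 1 — FAILS
It is satisfied by some integers in the range but not all.

Answer: Sometimes true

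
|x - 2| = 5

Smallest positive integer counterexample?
Testing positive integers:
x = 1: LHS = |1 - 2| = |-1| = 1; 1 = 5 — FAILS  ← smallest positive counterexample

Answer: x = 1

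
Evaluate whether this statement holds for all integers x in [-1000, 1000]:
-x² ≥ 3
The claim fails at x = 0:
x = 0: LHS = -0² = 0; 0 ≥ 3 — FAILS

Because a single integer refutes it, the statement is false.

Answer: False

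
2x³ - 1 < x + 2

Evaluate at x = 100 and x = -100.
x = 100: LHS = 2·100³ - 1 = 1999999, RHS = 100 + 2 = 102; 1999999 < 102 — FAILS
x = -100: LHS = 2·(-100)³ - 1 = -2000001, RHS = (-100) + 2 = -98; -2000001 < -98 — holds

Answer: Partially: fails for x = 100, holds for x = -100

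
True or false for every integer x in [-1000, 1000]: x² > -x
The claim fails at x = 0:
x = 0: LHS = 0² = 0, RHS = -0 = 0; 0 > 0 — FAILS

Because a single integer refutes it, the statement is false.

Answer: False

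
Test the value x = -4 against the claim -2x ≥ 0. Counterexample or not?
Substitute x = -4 into the relation:
x = -4: LHS = -2·(-4) = 8; 8 ≥ 0 — holds

The claim holds here, so x = -4 is not a counterexample. (A counterexample exists elsewhere, e.g. x = 1.)

Answer: No, x = -4 is not a counterexample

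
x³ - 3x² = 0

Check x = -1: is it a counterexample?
Substitute x = -1 into the relation:
x = -1: LHS = (-1)³ - 3·(-1)² = -4; -4 = 0 — FAILS

Since the claim fails at x = -1, this value is a counterexample.

Answer: Yes, x = -1 is a counterexample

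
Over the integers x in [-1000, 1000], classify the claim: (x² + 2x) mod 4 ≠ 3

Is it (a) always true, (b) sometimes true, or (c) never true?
Holds at x = 0: LHS = (0² + 2·0) mod 4 = 0 mod 4 = 0; 0 ≠ 3 — holds
Fails at x = 1: LHS = (1² + 2·1) mod 4 = 3 mod 4 = 3; 3 ≠ 3 — FAILS
It is satisfied by some integers in the range but not all.

Answer: Sometimes true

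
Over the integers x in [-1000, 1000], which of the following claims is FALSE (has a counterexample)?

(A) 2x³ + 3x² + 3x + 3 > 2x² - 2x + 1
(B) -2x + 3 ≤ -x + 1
(A) x = -1: LHS = 2·(-1)³ + 3·(-1)² + 3·(-1) + 3 = 1, RHS = 2·(-1)² - 2·(-1) + 1 = 5; 1 > 5 — FAILS
(B) x = 0: LHS = -2·0 + 3 = 3, RHS = -0 + 1 = 1; 3 ≤ 1 — FAILS

Answer: Both A and B are false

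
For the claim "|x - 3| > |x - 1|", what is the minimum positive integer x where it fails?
Testing positive integers:
x = 1: LHS = |1 - 3| = |-2| = 2, RHS = |1 - 1| = |0| = 0; 2 > 0 — holds
x = 2: LHS = |2 - 3| = |-1| = 1, RHS = |2 - 1| = |1| = 1; 1 > 1 — FAILS  ← smallest positive counterexample

Answer: x = 2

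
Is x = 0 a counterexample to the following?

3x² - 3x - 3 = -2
Substitute x = 0 into the relation:
x = 0: LHS = 3·0² - 3·0 - 3 = -3; -3 = -2 — FAILS

Since the claim fails at x = 0, this value is a counterexample.

Answer: Yes, x = 0 is a counterexample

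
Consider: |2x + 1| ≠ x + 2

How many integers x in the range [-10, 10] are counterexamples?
Counterexamples in [-10, 10]: {-1, 1}.

Counting them gives 2 values.

Answer: 2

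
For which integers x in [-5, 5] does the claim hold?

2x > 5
Holds for: {3, 4, 5}
Fails for: {-5, -4, -3, -2, -1, 0, 1, 2}

Answer: {3, 4, 5}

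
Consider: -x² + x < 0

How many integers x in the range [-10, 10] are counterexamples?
Counterexamples in [-10, 10]: {0, 1}.

Counting them gives 2 values.

Answer: 2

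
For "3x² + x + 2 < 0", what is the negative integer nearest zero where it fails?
Testing negative integers from -1 downward:
x = -1: LHS = 3·(-1)² + (-1) + 2 = 4; 4 < 0 — FAILS  ← closest negative counterexample to 0

Answer: x = -1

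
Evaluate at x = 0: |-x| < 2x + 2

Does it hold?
x = 0: LHS = |-0| = |0| = 0, RHS = 2·0 + 2 = 2; 0 < 2 — holds

The relation is satisfied at x = 0.

Answer: Yes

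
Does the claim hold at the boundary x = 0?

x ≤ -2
x = 0: 0 ≤ -2 — FAILS

The relation fails at x = 0, so x = 0 is a counterexample.

Answer: No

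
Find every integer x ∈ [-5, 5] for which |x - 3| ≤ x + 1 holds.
Holds for: {1, 2, 3, 4, 5}
Fails for: {-5, -4, -3, -2, -1, 0}

Answer: {1, 2, 3, 4, 5}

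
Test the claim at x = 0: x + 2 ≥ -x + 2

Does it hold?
x = 0: LHS = 0 + 2 = 2, RHS = -0 + 2 = 2; 2 ≥ 2 — holds

The relation is satisfied at x = 0.

Answer: Yes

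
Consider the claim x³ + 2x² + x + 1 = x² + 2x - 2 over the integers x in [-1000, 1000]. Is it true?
The claim fails at x = 0:
x = 0: LHS = 0³ + 2·0² + 0 + 1 = 1, RHS = 0² + 2·0 - 2 = -2; 1 = -2 — FAILS

Because a single integer refutes it, the statement is false.

Answer: False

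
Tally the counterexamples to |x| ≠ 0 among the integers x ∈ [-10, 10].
Counterexamples in [-10, 10]: {0}.

Counting them gives 1 values.

Answer: 1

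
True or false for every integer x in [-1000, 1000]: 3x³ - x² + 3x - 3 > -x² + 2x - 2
The claim fails at x = 0:
x = 0: LHS = 3·0³ - 0² + 3·0 - 3 = -3, RHS = -0² + 2·0 - 2 = -2; -3 > -2 — FAILS

Because a single integer refutes it, the statement is false.

Answer: False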